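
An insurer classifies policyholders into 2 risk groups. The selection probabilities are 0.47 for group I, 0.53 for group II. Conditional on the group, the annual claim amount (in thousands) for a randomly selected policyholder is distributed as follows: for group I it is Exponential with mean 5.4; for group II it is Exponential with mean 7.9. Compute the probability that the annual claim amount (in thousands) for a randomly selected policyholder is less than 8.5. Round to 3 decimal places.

0.722

Conditional on each group, P(X < 8.5): I: 0.792801; II: 0.659026.
By total probability, P(X < 8.5) = 0.47·0.792801 + 0.53·0.659026 = 0.7219.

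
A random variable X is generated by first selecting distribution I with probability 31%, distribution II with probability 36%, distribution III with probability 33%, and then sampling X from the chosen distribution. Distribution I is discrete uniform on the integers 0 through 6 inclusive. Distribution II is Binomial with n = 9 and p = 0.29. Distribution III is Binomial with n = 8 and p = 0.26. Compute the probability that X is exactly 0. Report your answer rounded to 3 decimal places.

Conditional on each component, P(X = 0): I: 0.142857; II: 0.0458485; III: 0.0899195.
By total probability, P(X = 0) = 0.31·0.142857 + 0.36·0.0458485 + 0.33·0.0899195 = 0.0904646.

0.090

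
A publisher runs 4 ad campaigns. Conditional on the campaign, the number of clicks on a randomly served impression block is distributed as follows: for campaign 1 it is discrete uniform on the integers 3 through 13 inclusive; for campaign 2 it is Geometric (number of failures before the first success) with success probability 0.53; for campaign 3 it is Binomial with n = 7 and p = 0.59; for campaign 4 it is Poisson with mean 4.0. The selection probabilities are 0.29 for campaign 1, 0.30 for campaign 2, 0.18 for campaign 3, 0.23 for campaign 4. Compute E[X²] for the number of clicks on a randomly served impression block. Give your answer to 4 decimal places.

For each component E[X²] = Var + (mean)², giving 1: 74; 2: 2.45959; 3: 18.7502; 4: 20.
Overall E[X²] = 0.29·74 + 0.3·2.45959 + 0.18·18.7502 + 0.23·20 = 30.1729.

30.1729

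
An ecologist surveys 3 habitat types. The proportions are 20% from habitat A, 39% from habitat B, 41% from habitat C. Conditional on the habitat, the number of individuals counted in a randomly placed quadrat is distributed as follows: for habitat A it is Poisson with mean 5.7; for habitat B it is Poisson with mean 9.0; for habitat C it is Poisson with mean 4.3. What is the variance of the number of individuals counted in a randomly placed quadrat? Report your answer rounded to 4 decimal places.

Per component, A: μ=5.7, E[X²]=38.19; B: μ=9, E[X²]=90; C: μ=4.3, E[X²]=22.79.
E[X] = 0.2·5.7 + 0.39·9 + 0.41·4.3 = 6.413.
E[X²] = 0.2·38.19 + 0.39·90 + 0.41·22.79 = 52.0819.
Var(X) = E[X²] − (E[X])² = 52.0819 − 41.1266 = 10.9553.

10.9553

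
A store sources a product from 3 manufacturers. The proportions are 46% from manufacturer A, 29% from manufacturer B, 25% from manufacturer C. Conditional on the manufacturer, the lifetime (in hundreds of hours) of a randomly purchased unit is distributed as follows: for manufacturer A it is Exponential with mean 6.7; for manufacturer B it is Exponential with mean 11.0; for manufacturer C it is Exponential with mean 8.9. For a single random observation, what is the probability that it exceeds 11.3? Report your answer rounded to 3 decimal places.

Conditional on each manufacturer, P(X > 11.3): A: 0.185154; B: 0.357982; C: 0.280926.
By total probability, P(X > 11.3) = 0.46·0.185154 + 0.29·0.357982 + 0.25·0.280926 = 0.259217.

0.259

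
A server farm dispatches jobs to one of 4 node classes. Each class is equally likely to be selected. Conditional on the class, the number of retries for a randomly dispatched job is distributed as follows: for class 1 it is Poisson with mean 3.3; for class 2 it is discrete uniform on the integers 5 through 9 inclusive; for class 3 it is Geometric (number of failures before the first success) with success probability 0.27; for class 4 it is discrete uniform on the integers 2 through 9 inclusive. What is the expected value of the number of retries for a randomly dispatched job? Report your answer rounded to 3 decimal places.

Component means — 1: 3.3; 2: 7; 3: 2.7037; 4: 5.5.
E[X] = 0.25·3.3 + 0.25·7 + 0.25·2.7037 + 0.25·5.5 = 4.62593.

4.626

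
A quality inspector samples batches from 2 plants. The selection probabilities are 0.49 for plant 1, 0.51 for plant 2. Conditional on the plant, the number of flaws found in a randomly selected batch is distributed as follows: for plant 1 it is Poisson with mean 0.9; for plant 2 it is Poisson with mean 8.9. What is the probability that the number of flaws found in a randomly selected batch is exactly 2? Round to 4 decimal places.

Conditional on each plant, P(X = 2): 1: 0.164661; 2: 0.00540168.
By total probability, P(X = 2) = 0.49·0.164661 + 0.51·0.00540168 = 0.0834386.

0.0834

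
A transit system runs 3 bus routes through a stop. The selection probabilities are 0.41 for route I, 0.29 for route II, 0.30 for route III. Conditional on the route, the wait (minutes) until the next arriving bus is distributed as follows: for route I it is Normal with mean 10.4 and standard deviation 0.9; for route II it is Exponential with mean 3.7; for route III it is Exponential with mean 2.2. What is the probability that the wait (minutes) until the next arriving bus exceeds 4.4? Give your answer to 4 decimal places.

0.5389

Conditional on each route, P(X > 4.4): I: 1; II: 0.304468; III: 0.135335.
By total probability, P(X > 4.4) = 0.41·1 + 0.29·0.304468 + 0.3·0.135335 = 0.538896.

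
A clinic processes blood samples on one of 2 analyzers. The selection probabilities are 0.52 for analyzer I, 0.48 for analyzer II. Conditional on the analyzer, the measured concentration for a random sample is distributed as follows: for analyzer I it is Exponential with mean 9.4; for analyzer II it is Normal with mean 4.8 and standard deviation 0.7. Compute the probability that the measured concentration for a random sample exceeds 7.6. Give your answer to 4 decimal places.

0.2317

Conditional on each analyzer, P(X > 7.6): I: 0.445521; II: 3.16712e-05.
By total probability, P(X > 7.6) = 0.52·0.445521 + 0.48·3.16712e-05 = 0.231686.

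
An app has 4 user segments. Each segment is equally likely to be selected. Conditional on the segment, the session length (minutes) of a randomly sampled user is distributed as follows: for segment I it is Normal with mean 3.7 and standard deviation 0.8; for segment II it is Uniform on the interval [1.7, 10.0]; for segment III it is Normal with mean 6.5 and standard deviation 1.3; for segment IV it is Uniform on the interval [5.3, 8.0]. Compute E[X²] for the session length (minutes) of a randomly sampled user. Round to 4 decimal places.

35.7658

For each component E[X²] = Var + (mean)², giving I: 14.33; II: 39.9633; III: 43.94; IV: 44.83.
Overall E[X²] = 0.25·14.33 + 0.25·39.9633 + 0.25·43.94 + 0.25·44.83 = 35.7658.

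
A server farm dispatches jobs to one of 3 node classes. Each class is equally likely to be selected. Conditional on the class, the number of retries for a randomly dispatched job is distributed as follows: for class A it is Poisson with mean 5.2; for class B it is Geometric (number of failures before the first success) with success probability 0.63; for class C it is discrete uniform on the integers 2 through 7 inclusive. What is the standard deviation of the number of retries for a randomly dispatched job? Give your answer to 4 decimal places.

Per component, A: μ=5.2, E[X²]=32.24; B: μ=0.587302, E[X²]=1.27715; C: μ=4.5, E[X²]=23.1667.
E[X] = 0.333333·5.2 + 0.333333·0.587302 + 0.333333·4.5 = 3.4291.
E[X²] = 0.333333·32.24 + 0.333333·1.27715 + 0.333333·23.1667 = 18.8946.
Var(X) = E[X²] − (E[X])² = 18.8946 − 11.7587 = 7.13587.
SD(X) = √7.13587 = 2.67131.

2.6713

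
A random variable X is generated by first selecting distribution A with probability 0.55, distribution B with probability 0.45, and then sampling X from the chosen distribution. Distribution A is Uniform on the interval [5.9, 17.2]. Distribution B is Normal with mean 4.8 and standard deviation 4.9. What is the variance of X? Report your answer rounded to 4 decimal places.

27.9337

Per component, A: μ=11.55, E[X²]=144.043; B: μ=4.8, E[X²]=47.05.
E[X] = 0.55·11.55 + 0.45·4.8 = 8.5125.
E[X²] = 0.55·144.043 + 0.45·47.05 = 100.396.
Var(X) = E[X²] − (E[X])² = 100.396 − 72.4627 = 27.9337.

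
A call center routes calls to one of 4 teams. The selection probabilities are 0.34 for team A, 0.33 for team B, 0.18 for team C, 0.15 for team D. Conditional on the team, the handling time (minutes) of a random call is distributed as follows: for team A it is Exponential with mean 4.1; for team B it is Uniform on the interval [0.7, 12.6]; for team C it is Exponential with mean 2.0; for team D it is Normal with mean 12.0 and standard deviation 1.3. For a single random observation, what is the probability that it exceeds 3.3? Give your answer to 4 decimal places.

Conditional on each team, P(X > 3.3): A: 0.447142; B: 0.781513; C: 0.19205; D: 1.
By total probability, P(X > 3.3) = 0.34·0.447142 + 0.33·0.781513 + 0.18·0.19205 + 0.15·1 = 0.594497.

0.5945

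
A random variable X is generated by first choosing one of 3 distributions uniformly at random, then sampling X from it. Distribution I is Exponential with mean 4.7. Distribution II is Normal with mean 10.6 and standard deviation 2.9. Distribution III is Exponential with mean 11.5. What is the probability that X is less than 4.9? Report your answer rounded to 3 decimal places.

0.340

Conditional on each component, P(X < 4.9): I: 0.647447; II: 0.0246772; III: 0.34694.
By total probability, P(X < 4.9) = 0.333333·0.647447 + 0.333333·0.0246772 + 0.333333·0.34694 = 0.339688.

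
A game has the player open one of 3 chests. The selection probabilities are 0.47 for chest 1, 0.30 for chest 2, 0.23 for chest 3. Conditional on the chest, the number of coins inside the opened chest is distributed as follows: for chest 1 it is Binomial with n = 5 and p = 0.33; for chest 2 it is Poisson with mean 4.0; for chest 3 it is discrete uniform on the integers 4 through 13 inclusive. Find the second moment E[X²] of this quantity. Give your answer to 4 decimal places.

26.3142

For each component E[X²] = Var + (mean)², giving 1: 3.828; 2: 20; 3: 80.5.
Overall E[X²] = 0.47·3.828 + 0.3·20 + 0.23·80.5 = 26.3142.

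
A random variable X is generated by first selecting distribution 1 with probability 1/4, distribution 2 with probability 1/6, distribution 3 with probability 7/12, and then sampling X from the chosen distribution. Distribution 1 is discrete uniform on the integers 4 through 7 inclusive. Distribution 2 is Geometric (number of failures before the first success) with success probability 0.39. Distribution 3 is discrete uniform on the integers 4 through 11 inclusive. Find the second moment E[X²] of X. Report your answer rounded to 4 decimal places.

For each component E[X²] = Var + (mean)², giving 1: 31.5; 2: 6.45694; 3: 61.5.
Overall E[X²] = 0.25·31.5 + 0.166667·6.45694 + 0.583333·61.5 = 44.8262.

44.8262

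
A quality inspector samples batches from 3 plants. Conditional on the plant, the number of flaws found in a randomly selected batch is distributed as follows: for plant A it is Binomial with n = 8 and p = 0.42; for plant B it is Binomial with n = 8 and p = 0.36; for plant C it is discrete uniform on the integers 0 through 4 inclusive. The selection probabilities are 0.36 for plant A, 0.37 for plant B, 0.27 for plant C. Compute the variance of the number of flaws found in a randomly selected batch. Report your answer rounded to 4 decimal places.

2.2114

Per component, A: μ=3.36, E[X²]=13.2384; B: μ=2.88, E[X²]=10.1376; C: μ=2, E[X²]=6.
E[X] = 0.36·3.36 + 0.37·2.88 + 0.27·2 = 2.8152.
E[X²] = 0.36·13.2384 + 0.37·10.1376 + 0.27·6 = 10.1367.
Var(X) = E[X²] − (E[X])² = 10.1367 − 7.92535 = 2.21138.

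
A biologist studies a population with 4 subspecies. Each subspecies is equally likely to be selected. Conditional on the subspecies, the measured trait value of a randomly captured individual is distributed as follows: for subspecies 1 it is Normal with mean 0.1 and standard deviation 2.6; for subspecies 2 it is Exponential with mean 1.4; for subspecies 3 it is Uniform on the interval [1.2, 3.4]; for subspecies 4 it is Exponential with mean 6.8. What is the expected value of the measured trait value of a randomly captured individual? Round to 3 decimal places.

Component means — 1: 0.1; 2: 1.4; 3: 2.3; 4: 6.8.
E[X] = 0.25·0.1 + 0.25·1.4 + 0.25·2.3 + 0.25·6.8 = 2.65.

2.650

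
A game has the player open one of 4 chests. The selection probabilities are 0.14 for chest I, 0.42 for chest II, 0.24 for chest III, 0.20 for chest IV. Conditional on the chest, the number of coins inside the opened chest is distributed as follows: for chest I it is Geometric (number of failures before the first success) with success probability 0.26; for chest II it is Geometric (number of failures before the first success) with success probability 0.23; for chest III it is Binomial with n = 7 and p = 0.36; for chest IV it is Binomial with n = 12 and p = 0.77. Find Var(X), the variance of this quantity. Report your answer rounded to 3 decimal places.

Per component, I: μ=2.84615, E[X²]=19.0473; II: μ=3.34783, E[X²]=25.7637; III: μ=2.52, E[X²]=7.9632; IV: μ=9.24, E[X²]=87.5028.
E[X] = 0.14·2.84615 + 0.42·3.34783 + 0.24·2.52 + 0.2·9.24 = 4.25735.
E[X²] = 0.14·19.0473 + 0.42·25.7637 + 0.24·7.9632 + 0.2·87.5028 = 32.8991.
Var(X) = E[X²] − (E[X])² = 32.8991 − 18.125 = 14.7741.

14.774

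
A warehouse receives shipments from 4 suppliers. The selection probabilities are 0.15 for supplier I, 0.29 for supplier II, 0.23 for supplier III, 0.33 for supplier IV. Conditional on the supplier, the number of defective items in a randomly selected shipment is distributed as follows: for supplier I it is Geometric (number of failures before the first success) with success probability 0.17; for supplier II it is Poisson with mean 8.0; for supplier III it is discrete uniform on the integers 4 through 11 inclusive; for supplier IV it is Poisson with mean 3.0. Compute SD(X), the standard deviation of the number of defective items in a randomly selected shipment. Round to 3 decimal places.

3.689

Per component, I: μ=4.88235, E[X²]=52.5571; II: μ=8, E[X²]=72; III: μ=7.5, E[X²]=61.5; IV: μ=3, E[X²]=12.
E[X] = 0.15·4.88235 + 0.29·8 + 0.23·7.5 + 0.33·3 = 5.76735.
E[X²] = 0.15·52.5571 + 0.29·72 + 0.23·61.5 + 0.33·12 = 46.8686.
Var(X) = E[X²] − (E[X])² = 46.8686 − 33.2624 = 13.6062.
SD(X) = √13.6062 = 3.68866.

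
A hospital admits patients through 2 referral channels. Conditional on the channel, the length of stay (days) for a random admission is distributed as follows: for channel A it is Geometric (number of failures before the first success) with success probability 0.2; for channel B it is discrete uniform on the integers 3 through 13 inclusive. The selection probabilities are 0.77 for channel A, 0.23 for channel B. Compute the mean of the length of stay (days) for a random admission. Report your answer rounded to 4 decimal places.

Component means — A: 4; B: 8.
E[X] = 0.77·4 + 0.23·8 = 4.92.

4.9200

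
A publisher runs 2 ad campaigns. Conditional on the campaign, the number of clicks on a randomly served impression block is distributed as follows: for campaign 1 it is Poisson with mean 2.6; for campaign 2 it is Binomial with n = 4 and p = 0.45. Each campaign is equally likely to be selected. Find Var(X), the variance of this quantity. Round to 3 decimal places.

Per component, 1: μ=2.6, E[X²]=9.36; 2: μ=1.8, E[X²]=4.23.
E[X] = 0.5·2.6 + 0.5·1.8 = 2.2.
E[X²] = 0.5·9.36 + 0.5·4.23 = 6.795.
Var(X) = E[X²] − (E[X])² = 6.795 − 4.84 = 1.955.

1.955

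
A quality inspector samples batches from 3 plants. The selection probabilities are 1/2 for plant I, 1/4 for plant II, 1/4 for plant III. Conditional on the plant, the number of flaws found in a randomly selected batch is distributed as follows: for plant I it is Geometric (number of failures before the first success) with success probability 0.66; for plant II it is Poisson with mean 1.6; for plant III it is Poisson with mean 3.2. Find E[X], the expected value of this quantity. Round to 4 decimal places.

1.4576

Component means — I: 0.515152; II: 1.6; III: 3.2.
E[X] = 0.5·0.515152 + 0.25·1.6 + 0.25·3.2 = 1.45758.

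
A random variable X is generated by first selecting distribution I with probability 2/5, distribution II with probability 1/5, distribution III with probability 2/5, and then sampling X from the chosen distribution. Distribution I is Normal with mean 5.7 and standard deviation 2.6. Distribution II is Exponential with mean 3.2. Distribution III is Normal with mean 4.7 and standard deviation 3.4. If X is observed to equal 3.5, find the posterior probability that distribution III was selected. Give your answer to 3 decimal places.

Likelihoods f(3.5 | ·): I: 0.107267; II: 0.104674; III: 0.110251.
Posterior ∝ prior × likelihood. Numerator for III: 0.4·0.110251 = 0.0441003.
Normalizing constant: 0.4·0.107267 + 0.2·0.104674 + 0.4·0.110251 = 0.107942.
P(III | observation) = 0.0441003 / 0.107942 = 0.408556.

0.409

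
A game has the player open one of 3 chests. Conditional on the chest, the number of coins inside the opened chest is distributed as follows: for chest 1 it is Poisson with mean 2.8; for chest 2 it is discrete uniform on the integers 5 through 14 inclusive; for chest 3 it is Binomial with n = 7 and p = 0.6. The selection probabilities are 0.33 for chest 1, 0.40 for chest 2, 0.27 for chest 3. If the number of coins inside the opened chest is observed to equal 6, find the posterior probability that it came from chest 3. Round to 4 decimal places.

0.3976

Likelihoods P(X=6 | ·): 1: 0.0406997; 2: 0.1; 3: 0.130637.
Posterior ∝ prior × likelihood. Numerator for 3: 0.27·0.130637 = 0.0352719.
Normalizing constant: 0.33·0.0406997 + 0.4·0.1 + 0.27·0.130637 = 0.0887028.
P(3 | observation) = 0.0352719 / 0.0887028 = 0.397642.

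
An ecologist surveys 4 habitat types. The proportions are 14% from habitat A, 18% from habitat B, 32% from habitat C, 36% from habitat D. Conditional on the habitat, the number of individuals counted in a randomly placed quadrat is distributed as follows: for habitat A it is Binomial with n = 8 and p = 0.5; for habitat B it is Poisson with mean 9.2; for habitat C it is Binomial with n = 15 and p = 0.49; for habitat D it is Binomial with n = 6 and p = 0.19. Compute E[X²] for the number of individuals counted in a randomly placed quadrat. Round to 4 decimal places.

For each component E[X²] = Var + (mean)², giving A: 18; B: 93.84; C: 57.771; D: 2.223.
Overall E[X²] = 0.14·18 + 0.18·93.84 + 0.32·57.771 + 0.36·2.223 = 38.6982.

38.6982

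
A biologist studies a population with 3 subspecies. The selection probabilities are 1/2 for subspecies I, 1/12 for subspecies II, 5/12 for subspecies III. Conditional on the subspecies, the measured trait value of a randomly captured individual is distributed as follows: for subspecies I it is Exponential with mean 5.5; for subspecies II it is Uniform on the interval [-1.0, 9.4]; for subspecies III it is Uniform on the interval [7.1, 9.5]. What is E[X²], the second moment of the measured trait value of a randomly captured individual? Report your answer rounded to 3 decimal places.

For each component E[X²] = Var + (mean)², giving I: 60.5; II: 26.6533; III: 69.37.
Overall E[X²] = 0.5·60.5 + 0.0833333·26.6533 + 0.416667·69.37 = 61.3753.

61.375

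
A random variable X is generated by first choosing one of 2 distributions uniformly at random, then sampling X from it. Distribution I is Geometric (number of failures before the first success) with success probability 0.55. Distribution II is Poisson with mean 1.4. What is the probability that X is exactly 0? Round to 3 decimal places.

Conditional on each component, P(X = 0): I: 0.55; II: 0.246597.
By total probability, P(X = 0) = 0.5·0.55 + 0.5·0.246597 = 0.398298.

0.398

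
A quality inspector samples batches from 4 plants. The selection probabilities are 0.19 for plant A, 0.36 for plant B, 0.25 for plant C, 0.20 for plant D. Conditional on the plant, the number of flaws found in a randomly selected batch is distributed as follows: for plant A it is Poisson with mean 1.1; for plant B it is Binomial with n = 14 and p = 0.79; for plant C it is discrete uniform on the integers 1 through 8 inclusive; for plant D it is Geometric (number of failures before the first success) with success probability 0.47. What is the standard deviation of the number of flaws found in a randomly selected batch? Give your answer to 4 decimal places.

4.6601

Per component, A: μ=1.1, E[X²]=2.31; B: μ=11.06, E[X²]=124.646; C: μ=4.5, E[X²]=25.5; D: μ=1.12766, E[X²]=3.67089.
E[X] = 0.19·1.1 + 0.36·11.06 + 0.25·4.5 + 0.2·1.12766 = 5.54113.
E[X²] = 0.19·2.31 + 0.36·124.646 + 0.25·25.5 + 0.2·3.67089 = 52.4207.
Var(X) = E[X²] − (E[X])² = 52.4207 − 30.7041 = 21.7166.
SD(X) = √21.7166 = 4.6601.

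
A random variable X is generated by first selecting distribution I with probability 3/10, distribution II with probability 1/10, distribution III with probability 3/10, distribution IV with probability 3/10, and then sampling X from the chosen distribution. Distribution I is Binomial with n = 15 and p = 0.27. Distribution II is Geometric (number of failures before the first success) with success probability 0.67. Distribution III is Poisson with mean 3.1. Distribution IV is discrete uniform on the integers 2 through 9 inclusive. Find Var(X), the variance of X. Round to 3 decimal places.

Per component, I: μ=4.05, E[X²]=19.359; II: μ=0.492537, E[X²]=0.977723; III: μ=3.1, E[X²]=12.71; IV: μ=5.5, E[X²]=35.5.
E[X] = 0.3·4.05 + 0.1·0.492537 + 0.3·3.1 + 0.3·5.5 = 3.84425.
E[X²] = 0.3·19.359 + 0.1·0.977723 + 0.3·12.71 + 0.3·35.5 = 20.3685.
Var(X) = E[X²] − (E[X])² = 20.3685 − 14.7783 = 5.59019.

5.590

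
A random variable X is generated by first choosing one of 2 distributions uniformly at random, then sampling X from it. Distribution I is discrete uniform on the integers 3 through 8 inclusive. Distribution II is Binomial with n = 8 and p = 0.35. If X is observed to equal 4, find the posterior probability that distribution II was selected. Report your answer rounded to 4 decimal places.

0.5294

Likelihoods P(X=4 | ·): I: 0.166667; II: 0.18751.
Posterior ∝ prior × likelihood. Numerator for II: 0.5·0.18751 = 0.0937548.
Normalizing constant: 0.5·0.166667 + 0.5·0.18751 = 0.177088.
P(II | observation) = 0.0937548 / 0.177088 = 0.529425.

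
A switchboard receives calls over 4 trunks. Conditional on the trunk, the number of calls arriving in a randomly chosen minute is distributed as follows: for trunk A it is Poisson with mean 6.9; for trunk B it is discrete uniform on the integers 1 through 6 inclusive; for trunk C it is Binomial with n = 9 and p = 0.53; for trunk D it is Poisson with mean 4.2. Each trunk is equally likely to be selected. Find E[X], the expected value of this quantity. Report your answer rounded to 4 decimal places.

4.8425

Component means — A: 6.9; B: 3.5; C: 4.77; D: 4.2.
E[X] = 0.25·6.9 + 0.25·3.5 + 0.25·4.77 + 0.25·4.2 = 4.8425.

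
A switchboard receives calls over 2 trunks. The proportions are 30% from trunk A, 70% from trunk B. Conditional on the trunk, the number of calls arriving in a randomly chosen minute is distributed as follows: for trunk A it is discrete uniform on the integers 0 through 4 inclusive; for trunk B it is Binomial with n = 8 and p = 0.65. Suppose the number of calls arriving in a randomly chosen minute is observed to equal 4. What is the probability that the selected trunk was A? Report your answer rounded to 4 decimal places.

Likelihoods P(X=4 | ·): A: 0.2; B: 0.18751.
Posterior ∝ prior × likelihood. Numerator for A: 0.3·0.2 = 0.06.
Normalizing constant: 0.3·0.2 + 0.7·0.18751 = 0.191257.
P(A | observation) = 0.06 / 0.191257 = 0.313714.

0.3137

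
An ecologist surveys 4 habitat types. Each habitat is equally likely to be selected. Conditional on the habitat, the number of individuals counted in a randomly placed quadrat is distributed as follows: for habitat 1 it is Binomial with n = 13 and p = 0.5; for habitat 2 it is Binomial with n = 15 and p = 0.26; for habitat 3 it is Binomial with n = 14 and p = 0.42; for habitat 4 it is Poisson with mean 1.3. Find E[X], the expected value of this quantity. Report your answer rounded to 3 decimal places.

Component means — 1: 6.5; 2: 3.9; 3: 5.88; 4: 1.3.
E[X] = 0.25·6.5 + 0.25·3.9 + 0.25·5.88 + 0.25·1.3 = 4.395.

4.395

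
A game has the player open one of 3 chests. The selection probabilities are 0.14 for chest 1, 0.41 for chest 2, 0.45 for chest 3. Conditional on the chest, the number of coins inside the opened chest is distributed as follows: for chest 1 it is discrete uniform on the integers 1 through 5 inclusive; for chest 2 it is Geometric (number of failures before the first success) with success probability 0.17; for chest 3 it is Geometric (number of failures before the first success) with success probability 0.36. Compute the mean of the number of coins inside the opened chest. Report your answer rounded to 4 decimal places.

3.2218

Component means — 1: 3; 2: 4.88235; 3: 1.77778.
E[X] = 0.14·3 + 0.41·4.88235 + 0.45·1.77778 = 3.22176.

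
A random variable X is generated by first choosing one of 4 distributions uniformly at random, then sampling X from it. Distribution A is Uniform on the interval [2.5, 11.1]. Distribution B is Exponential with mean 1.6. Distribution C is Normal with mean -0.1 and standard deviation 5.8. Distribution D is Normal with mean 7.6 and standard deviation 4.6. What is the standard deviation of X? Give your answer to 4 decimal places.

Per component, A: μ=6.8, E[X²]=52.4033; B: μ=1.6, E[X²]=5.12; C: μ=-0.1, E[X²]=33.65; D: μ=7.6, E[X²]=78.92.
E[X] = 0.25·6.8 + 0.25·1.6 + 0.25·-0.1 + 0.25·7.6 = 3.975.
E[X²] = 0.25·52.4033 + 0.25·5.12 + 0.25·33.65 + 0.25·78.92 = 42.5233.
Var(X) = E[X²] − (E[X])² = 42.5233 − 15.8006 = 26.7227.
SD(X) = √26.7227 = 5.1694.

5.1694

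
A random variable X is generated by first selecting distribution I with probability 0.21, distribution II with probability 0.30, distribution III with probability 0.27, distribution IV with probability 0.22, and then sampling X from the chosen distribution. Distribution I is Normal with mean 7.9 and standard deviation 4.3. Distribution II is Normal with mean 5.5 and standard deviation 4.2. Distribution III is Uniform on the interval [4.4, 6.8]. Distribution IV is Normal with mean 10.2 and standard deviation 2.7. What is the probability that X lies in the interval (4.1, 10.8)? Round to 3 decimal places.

0.673

Conditional on each component, P(4.1 < X < 10.8): I: 0.561554; II: 0.527067; III: 1; IV: 0.575996.
By total probability, P(4.1 < X < 10.8) = 0.21·0.561554 + 0.3·0.527067 + 0.27·1 + 0.22·0.575996 = 0.672766.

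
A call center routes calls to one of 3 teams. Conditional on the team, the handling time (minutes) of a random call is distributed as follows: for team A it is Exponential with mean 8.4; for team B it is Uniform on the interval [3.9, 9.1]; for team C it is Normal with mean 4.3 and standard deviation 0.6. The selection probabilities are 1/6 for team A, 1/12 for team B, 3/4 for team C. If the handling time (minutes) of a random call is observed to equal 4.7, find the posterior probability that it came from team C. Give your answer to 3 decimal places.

0.936

Likelihoods f(4.7 | ·): A: 0.0680335; B: 0.192308; C: 0.532413.
Posterior ∝ prior × likelihood. Numerator for C: 0.75·0.532413 = 0.39931.
Normalizing constant: 0.166667·0.0680335 + 0.0833333·0.192308 + 0.75·0.532413 = 0.426675.
P(C | observation) = 0.39931 / 0.426675 = 0.935866.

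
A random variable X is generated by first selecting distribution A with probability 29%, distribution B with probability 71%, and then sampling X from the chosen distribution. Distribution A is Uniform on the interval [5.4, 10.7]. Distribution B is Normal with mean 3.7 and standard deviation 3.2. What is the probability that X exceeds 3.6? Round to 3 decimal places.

0.654

Conditional on each component, P(X > 3.6): A: 1; B: 0.512465.
By total probability, P(X > 3.6) = 0.29·1 + 0.71·0.512465 = 0.65385.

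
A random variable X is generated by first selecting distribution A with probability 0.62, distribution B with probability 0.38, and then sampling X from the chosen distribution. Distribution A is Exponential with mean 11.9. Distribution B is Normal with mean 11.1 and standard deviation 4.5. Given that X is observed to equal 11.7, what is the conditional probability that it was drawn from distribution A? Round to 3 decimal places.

0.369

Likelihoods f(11.7 | ·): A: 0.0314382; B: 0.0878693.
Posterior ∝ prior × likelihood. Numerator for A: 0.62·0.0314382 = 0.0194917.
Normalizing constant: 0.62·0.0314382 + 0.38·0.0878693 = 0.052882.
P(A | observation) = 0.0194917 / 0.052882 = 0.368588.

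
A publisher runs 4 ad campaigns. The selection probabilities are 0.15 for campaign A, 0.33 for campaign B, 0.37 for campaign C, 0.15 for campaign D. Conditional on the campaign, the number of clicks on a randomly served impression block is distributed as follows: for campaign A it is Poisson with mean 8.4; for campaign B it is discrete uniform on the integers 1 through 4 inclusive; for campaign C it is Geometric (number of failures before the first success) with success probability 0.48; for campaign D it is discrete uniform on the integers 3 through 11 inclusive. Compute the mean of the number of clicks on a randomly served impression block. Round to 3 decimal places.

3.536

Component means — A: 8.4; B: 2.5; C: 1.08333; D: 7.
E[X] = 0.15·8.4 + 0.33·2.5 + 0.37·1.08333 + 0.15·7 = 3.53583.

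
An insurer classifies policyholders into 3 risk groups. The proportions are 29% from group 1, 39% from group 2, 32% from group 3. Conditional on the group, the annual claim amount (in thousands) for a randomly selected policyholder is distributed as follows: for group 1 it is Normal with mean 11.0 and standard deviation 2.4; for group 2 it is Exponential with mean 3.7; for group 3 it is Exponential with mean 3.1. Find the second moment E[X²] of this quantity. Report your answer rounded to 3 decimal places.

For each component E[X²] = Var + (mean)², giving 1: 126.76; 2: 27.38; 3: 19.22.
Overall E[X²] = 0.29·126.76 + 0.39·27.38 + 0.32·19.22 = 53.589.

53.589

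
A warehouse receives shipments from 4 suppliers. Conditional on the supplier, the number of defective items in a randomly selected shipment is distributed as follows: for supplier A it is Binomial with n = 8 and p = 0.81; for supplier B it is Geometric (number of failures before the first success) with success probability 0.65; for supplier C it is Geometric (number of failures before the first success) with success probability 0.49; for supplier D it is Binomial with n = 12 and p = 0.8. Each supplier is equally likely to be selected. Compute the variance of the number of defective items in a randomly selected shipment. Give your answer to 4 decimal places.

15.9162

Per component, A: μ=6.48, E[X²]=43.2216; B: μ=0.538462, E[X²]=1.11834; C: μ=1.04082, E[X²]=3.20741; D: μ=9.6, E[X²]=94.08.
E[X] = 0.25·6.48 + 0.25·0.538462 + 0.25·1.04082 + 0.25·9.6 = 4.41482.
E[X²] = 0.25·43.2216 + 0.25·1.11834 + 0.25·3.20741 + 0.25·94.08 = 35.4068.
Var(X) = E[X²] − (E[X])² = 35.4068 − 19.4906 = 15.9162.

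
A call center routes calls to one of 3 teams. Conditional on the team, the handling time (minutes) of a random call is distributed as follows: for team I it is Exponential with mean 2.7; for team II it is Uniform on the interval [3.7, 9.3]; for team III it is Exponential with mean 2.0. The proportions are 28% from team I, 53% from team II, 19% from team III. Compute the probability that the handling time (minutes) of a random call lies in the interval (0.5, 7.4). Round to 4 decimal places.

0.7081

Conditional on each team, P(0.5 < X < 7.4): I: 0.766428; II: 0.660714; III: 0.754077.
By total probability, P(0.5 < X < 7.4) = 0.28·0.766428 + 0.53·0.660714 + 0.19·0.754077 = 0.708053.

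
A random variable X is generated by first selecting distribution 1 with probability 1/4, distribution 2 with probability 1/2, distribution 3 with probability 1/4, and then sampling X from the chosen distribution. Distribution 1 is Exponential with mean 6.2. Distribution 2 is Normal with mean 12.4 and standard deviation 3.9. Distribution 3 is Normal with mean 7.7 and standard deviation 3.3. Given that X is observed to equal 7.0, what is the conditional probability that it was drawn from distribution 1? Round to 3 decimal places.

Likelihoods f(7.0 | ·): 1: 0.0521526; 2: 0.0392229; 3: 0.118202.
Posterior ∝ prior × likelihood. Numerator for 1: 0.25·0.0521526 = 0.0130381.
Normalizing constant: 0.25·0.0521526 + 0.5·0.0392229 + 0.25·0.118202 = 0.0622001.
P(1 | observation) = 0.0130381 / 0.0622001 = 0.209616.

0.210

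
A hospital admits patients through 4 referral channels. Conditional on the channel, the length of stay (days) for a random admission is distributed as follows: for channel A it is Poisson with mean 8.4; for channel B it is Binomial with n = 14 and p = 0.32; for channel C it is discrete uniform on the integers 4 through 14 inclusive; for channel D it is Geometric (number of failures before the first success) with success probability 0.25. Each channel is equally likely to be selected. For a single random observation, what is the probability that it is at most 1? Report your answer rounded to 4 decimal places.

Conditional on each channel, P(X ≤ 1): A: 0.00211375; B: 0.0342977; C: 0; D: 0.4375.
By total probability, P(X ≤ 1) = 0.25·0.00211375 + 0.25·0.0342977 + 0.25·0 + 0.25·0.4375 = 0.118478.

0.1185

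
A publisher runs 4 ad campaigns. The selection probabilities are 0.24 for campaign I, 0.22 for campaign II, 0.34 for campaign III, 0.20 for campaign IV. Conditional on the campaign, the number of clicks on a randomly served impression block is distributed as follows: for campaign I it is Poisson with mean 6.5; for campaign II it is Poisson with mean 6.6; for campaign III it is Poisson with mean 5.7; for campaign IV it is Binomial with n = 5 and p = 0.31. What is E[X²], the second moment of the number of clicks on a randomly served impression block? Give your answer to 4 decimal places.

For each component E[X²] = Var + (mean)², giving I: 48.75; II: 50.16; III: 38.19; IV: 3.472.
Overall E[X²] = 0.24·48.75 + 0.22·50.16 + 0.34·38.19 + 0.2·3.472 = 36.4142.

36.4142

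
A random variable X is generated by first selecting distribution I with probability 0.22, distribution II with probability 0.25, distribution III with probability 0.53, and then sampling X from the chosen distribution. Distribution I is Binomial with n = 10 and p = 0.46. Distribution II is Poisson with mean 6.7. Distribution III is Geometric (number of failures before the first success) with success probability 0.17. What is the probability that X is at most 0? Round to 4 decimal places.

0.0909

Conditional on each component, P(X ≤ 0): I: 0.00210833; II: 0.00123091; III: 0.17.
By total probability, P(X ≤ 0) = 0.22·0.00210833 + 0.25·0.00123091 + 0.53·0.17 = 0.0908716.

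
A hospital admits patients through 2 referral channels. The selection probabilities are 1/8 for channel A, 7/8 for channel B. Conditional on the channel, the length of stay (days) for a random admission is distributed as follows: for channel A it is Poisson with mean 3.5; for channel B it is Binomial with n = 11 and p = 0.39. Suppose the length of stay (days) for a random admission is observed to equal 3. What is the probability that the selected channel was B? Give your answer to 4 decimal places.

Likelihoods P(X=3 | ·): A: 0.215785; B: 0.187636.
Posterior ∝ prior × likelihood. Numerator for B: 0.875·0.187636 = 0.164182.
Normalizing constant: 0.125·0.215785 + 0.875·0.187636 = 0.191155.
P(B | observation) = 0.164182 / 0.191155 = 0.858893.

0.8589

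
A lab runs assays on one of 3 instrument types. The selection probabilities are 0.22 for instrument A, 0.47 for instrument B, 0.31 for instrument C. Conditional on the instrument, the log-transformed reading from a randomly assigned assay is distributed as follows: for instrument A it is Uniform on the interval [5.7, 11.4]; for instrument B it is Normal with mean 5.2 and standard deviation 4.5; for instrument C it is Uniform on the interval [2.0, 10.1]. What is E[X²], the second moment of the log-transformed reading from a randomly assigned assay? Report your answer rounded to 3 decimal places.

For each component E[X²] = Var + (mean)², giving A: 75.81; B: 47.29; C: 42.07.
Overall E[X²] = 0.22·75.81 + 0.47·47.29 + 0.31·42.07 = 51.9462.

51.946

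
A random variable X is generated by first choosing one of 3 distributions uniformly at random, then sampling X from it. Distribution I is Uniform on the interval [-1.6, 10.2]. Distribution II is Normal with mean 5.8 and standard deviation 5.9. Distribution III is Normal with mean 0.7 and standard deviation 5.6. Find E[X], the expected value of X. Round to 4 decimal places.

3.6000

Component means — I: 4.3; II: 5.8; III: 0.7.
E[X] = 0.333333·4.3 + 0.333333·5.8 + 0.333333·0.7 = 3.6.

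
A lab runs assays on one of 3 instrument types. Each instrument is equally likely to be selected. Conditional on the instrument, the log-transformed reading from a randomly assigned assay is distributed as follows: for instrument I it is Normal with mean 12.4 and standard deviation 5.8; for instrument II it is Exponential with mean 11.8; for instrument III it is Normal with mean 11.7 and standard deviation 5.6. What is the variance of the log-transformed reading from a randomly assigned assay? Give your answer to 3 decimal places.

Per component, I: μ=12.4, E[X²]=187.4; II: μ=11.8, E[X²]=278.48; III: μ=11.7, E[X²]=168.25.
E[X] = 0.333333·12.4 + 0.333333·11.8 + 0.333333·11.7 = 11.9667.
E[X²] = 0.333333·187.4 + 0.333333·278.48 + 0.333333·168.25 = 211.377.
Var(X) = E[X²] − (E[X])² = 211.377 − 143.201 = 68.1756.

68.176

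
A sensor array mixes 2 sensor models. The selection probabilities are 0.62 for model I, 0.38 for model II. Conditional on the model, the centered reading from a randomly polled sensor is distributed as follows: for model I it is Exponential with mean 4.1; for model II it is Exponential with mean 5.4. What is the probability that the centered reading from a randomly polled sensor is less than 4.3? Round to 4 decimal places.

0.6114

Conditional on each model, P(X < 4.3): I: 0.649635; II: 0.549004.
By total probability, P(X < 4.3) = 0.62·0.649635 + 0.38·0.549004 = 0.611395.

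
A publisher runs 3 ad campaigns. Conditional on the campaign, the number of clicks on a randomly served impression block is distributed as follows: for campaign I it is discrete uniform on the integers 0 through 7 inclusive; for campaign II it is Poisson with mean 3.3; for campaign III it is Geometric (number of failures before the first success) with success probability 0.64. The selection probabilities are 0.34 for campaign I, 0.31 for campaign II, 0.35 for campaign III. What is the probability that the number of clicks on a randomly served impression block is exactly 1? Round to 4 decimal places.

0.1609

Conditional on each campaign, P(X = 1): I: 0.125; II: 0.121714; III: 0.2304.
By total probability, P(X = 1) = 0.34·0.125 + 0.31·0.121714 + 0.35·0.2304 = 0.160871.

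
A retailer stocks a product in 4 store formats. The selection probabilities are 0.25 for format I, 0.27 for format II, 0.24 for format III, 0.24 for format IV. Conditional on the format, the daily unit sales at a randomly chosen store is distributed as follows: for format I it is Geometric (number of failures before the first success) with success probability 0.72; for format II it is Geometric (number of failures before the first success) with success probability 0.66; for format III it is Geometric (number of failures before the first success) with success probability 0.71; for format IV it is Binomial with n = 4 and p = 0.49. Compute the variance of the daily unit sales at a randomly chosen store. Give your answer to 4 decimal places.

1.1476

Per component, I: μ=0.388889, E[X²]=0.691358; II: μ=0.515152, E[X²]=1.04591; III: μ=0.408451, E[X²]=0.742115; IV: μ=1.96, E[X²]=4.8412.
E[X] = 0.25·0.388889 + 0.27·0.515152 + 0.24·0.408451 + 0.24·1.96 = 0.804741.
E[X²] = 0.25·0.691358 + 0.27·1.04591 + 0.24·0.742115 + 0.24·4.8412 = 1.79523.
Var(X) = E[X²] − (E[X])² = 1.79523 − 0.647609 = 1.14762.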